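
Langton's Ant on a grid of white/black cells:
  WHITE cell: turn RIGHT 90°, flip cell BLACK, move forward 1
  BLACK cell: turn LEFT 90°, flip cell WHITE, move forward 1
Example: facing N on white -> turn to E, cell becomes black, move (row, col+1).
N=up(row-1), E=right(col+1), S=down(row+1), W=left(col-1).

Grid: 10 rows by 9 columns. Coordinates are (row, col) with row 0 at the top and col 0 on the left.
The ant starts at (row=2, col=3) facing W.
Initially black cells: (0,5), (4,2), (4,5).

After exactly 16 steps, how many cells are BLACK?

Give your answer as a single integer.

Step 1: on WHITE (2,3): turn R to N, flip to black, move to (1,3). |black|=4
Step 2: on WHITE (1,3): turn R to E, flip to black, move to (1,4). |black|=5
Step 3: on WHITE (1,4): turn R to S, flip to black, move to (2,4). |black|=6
Step 4: on WHITE (2,4): turn R to W, flip to black, move to (2,3). |black|=7
Step 5: on BLACK (2,3): turn L to S, flip to white, move to (3,3). |black|=6
Step 6: on WHITE (3,3): turn R to W, flip to black, move to (3,2). |black|=7
Step 7: on WHITE (3,2): turn R to N, flip to black, move to (2,2). |black|=8
Step 8: on WHITE (2,2): turn R to E, flip to black, move to (2,3). |black|=9
Step 9: on WHITE (2,3): turn R to S, flip to black, move to (3,3). |black|=10
Step 10: on BLACK (3,3): turn L to E, flip to white, move to (3,4). |black|=9
Step 11: on WHITE (3,4): turn R to S, flip to black, move to (4,4). |black|=10
Step 12: on WHITE (4,4): turn R to W, flip to black, move to (4,3). |black|=11
Step 13: on WHITE (4,3): turn R to N, flip to black, move to (3,3). |black|=12
Step 14: on WHITE (3,3): turn R to E, flip to black, move to (3,4). |black|=13
Step 15: on BLACK (3,4): turn L to N, flip to white, move to (2,4). |black|=12
Step 16: on BLACK (2,4): turn L to W, flip to white, move to (2,3). |black|=11

Answer: 11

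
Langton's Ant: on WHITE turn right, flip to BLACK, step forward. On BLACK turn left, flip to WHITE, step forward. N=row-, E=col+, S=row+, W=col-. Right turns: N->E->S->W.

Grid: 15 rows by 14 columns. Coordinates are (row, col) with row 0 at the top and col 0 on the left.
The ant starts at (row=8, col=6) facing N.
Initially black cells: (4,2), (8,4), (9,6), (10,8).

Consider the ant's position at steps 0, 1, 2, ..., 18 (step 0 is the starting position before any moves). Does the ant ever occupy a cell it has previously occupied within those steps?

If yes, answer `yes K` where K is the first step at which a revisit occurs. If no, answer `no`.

Step 1: on WHITE (8,6): turn R to E, flip to black, move to (8,7). |black|=5 — new cell
Step 2: on WHITE (8,7): turn R to S, flip to black, move to (9,7). |black|=6 — new cell
Step 3: on WHITE (9,7): turn R to W, flip to black, move to (9,6). |black|=7 — new cell
Step 4: on BLACK (9,6): turn L to S, flip to white, move to (10,6). |black|=6 — new cell
Step 5: on WHITE (10,6): turn R to W, flip to black, move to (10,5). |black|=7 — new cell
Step 6: on WHITE (10,5): turn R to N, flip to black, move to (9,5). |black|=8 — new cell
Step 7: on WHITE (9,5): turn R to E, flip to black, move to (9,6). |black|=9 — REVISIT

Answer: yes 7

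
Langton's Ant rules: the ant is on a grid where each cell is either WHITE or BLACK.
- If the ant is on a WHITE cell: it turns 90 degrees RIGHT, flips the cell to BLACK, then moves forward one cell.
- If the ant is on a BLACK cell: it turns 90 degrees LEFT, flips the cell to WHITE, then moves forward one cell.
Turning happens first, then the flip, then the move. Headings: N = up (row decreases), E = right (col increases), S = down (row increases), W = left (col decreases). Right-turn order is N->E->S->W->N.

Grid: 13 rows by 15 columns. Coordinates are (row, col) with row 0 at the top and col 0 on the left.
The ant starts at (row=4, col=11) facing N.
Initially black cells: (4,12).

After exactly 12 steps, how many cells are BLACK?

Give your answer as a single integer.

Step 1: on WHITE (4,11): turn R to E, flip to black, move to (4,12). |black|=2
Step 2: on BLACK (4,12): turn L to N, flip to white, move to (3,12). |black|=1
Step 3: on WHITE (3,12): turn R to E, flip to black, move to (3,13). |black|=2
Step 4: on WHITE (3,13): turn R to S, flip to black, move to (4,13). |black|=3
Step 5: on WHITE (4,13): turn R to W, flip to black, move to (4,12). |black|=4
Step 6: on WHITE (4,12): turn R to N, flip to black, move to (3,12). |black|=5
Step 7: on BLACK (3,12): turn L to W, flip to white, move to (3,11). |black|=4
Step 8: on WHITE (3,11): turn R to N, flip to black, move to (2,11). |black|=5
Step 9: on WHITE (2,11): turn R to E, flip to black, move to (2,12). |black|=6
Step 10: on WHITE (2,12): turn R to S, flip to black, move to (3,12). |black|=7
Step 11: on WHITE (3,12): turn R to W, flip to black, move to (3,11). |black|=8
Step 12: on BLACK (3,11): turn L to S, flip to white, move to (4,11). |black|=7

Answer: 7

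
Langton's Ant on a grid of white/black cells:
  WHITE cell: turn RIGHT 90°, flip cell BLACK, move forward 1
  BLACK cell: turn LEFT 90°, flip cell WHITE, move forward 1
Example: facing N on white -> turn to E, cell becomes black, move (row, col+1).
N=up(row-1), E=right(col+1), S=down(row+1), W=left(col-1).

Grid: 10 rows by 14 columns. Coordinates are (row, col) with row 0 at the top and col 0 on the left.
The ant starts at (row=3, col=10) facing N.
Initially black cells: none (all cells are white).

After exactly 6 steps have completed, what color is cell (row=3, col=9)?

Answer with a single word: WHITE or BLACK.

Answer: BLACK

Derivation:
Step 1: on WHITE (3,10): turn R to E, flip to black, move to (3,11). |black|=1
Step 2: on WHITE (3,11): turn R to S, flip to black, move to (4,11). |black|=2
Step 3: on WHITE (4,11): turn R to W, flip to black, move to (4,10). |black|=3
Step 4: on WHITE (4,10): turn R to N, flip to black, move to (3,10). |black|=4
Step 5: on BLACK (3,10): turn L to W, flip to white, move to (3,9). |black|=3
Step 6: on WHITE (3,9): turn R to N, flip to black, move to (2,9). |black|=4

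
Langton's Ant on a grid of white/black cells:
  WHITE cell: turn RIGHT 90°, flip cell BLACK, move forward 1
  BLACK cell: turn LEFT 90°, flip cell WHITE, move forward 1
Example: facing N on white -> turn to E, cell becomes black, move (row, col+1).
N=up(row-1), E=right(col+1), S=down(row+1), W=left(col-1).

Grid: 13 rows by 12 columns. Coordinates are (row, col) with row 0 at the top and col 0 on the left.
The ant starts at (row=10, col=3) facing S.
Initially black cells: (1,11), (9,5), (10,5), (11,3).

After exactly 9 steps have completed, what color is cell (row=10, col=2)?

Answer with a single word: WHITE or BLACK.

Step 1: on WHITE (10,3): turn R to W, flip to black, move to (10,2). |black|=5
Step 2: on WHITE (10,2): turn R to N, flip to black, move to (9,2). |black|=6
Step 3: on WHITE (9,2): turn R to E, flip to black, move to (9,3). |black|=7
Step 4: on WHITE (9,3): turn R to S, flip to black, move to (10,3). |black|=8
Step 5: on BLACK (10,3): turn L to E, flip to white, move to (10,4). |black|=7
Step 6: on WHITE (10,4): turn R to S, flip to black, move to (11,4). |black|=8
Step 7: on WHITE (11,4): turn R to W, flip to black, move to (11,3). |black|=9
Step 8: on BLACK (11,3): turn L to S, flip to white, move to (12,3). |black|=8
Step 9: on WHITE (12,3): turn R to W, flip to black, move to (12,2). |black|=9

Answer: BLACK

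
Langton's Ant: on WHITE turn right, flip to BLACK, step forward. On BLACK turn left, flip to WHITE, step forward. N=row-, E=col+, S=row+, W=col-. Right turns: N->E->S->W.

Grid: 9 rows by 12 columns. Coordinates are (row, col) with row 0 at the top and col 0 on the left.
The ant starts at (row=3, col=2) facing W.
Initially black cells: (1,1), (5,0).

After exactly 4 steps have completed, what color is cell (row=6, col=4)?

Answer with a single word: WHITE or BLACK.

Answer: WHITE

Derivation:
Step 1: on WHITE (3,2): turn R to N, flip to black, move to (2,2). |black|=3
Step 2: on WHITE (2,2): turn R to E, flip to black, move to (2,3). |black|=4
Step 3: on WHITE (2,3): turn R to S, flip to black, move to (3,3). |black|=5
Step 4: on WHITE (3,3): turn R to W, flip to black, move to (3,2). |black|=6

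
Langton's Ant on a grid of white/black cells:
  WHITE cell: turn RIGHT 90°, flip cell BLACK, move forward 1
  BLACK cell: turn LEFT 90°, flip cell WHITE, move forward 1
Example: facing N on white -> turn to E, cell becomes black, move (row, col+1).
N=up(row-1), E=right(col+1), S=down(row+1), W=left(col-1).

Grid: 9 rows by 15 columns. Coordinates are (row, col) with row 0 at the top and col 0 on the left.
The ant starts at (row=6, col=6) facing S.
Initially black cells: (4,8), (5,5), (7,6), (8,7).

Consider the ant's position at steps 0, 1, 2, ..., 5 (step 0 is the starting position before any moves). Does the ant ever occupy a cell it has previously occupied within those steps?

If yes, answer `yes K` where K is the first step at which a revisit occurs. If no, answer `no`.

Step 1: on WHITE (6,6): turn R to W, flip to black, move to (6,5). |black|=5 — new cell
Step 2: on WHITE (6,5): turn R to N, flip to black, move to (5,5). |black|=6 — new cell
Step 3: on BLACK (5,5): turn L to W, flip to white, move to (5,4). |black|=5 — new cell
Step 4: on WHITE (5,4): turn R to N, flip to black, move to (4,4). |black|=6 — new cell
Step 5: on WHITE (4,4): turn R to E, flip to black, move to (4,5). |black|=7 — new cell
No revisit within 5 steps.

Answer: no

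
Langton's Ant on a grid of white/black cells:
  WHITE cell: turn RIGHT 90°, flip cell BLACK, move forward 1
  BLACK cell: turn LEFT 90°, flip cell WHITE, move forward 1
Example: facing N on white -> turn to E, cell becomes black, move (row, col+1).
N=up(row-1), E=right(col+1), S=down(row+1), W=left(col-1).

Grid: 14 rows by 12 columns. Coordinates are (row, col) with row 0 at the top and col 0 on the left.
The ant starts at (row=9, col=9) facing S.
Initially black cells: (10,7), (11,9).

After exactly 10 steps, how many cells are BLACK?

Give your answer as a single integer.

Step 1: on WHITE (9,9): turn R to W, flip to black, move to (9,8). |black|=3
Step 2: on WHITE (9,8): turn R to N, flip to black, move to (8,8). |black|=4
Step 3: on WHITE (8,8): turn R to E, flip to black, move to (8,9). |black|=5
Step 4: on WHITE (8,9): turn R to S, flip to black, move to (9,9). |black|=6
Step 5: on BLACK (9,9): turn L to E, flip to white, move to (9,10). |black|=5
Step 6: on WHITE (9,10): turn R to S, flip to black, move to (10,10). |black|=6
Step 7: on WHITE (10,10): turn R to W, flip to black, move to (10,9). |black|=7
Step 8: on WHITE (10,9): turn R to N, flip to black, move to (9,9). |black|=8
Step 9: on WHITE (9,9): turn R to E, flip to black, move to (9,10). |black|=9
Step 10: on BLACK (9,10): turn L to N, flip to white, move to (8,10). |black|=8

Answer: 8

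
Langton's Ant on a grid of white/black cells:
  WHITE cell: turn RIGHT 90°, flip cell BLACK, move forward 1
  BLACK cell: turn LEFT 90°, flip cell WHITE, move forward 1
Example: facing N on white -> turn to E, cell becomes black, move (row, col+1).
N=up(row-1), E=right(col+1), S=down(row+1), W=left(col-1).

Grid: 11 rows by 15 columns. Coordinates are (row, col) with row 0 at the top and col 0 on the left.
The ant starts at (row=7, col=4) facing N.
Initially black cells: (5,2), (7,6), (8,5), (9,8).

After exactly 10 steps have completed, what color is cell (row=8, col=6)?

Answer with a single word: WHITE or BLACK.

Answer: WHITE

Derivation:
Step 1: on WHITE (7,4): turn R to E, flip to black, move to (7,5). |black|=5
Step 2: on WHITE (7,5): turn R to S, flip to black, move to (8,5). |black|=6
Step 3: on BLACK (8,5): turn L to E, flip to white, move to (8,6). |black|=5
Step 4: on WHITE (8,6): turn R to S, flip to black, move to (9,6). |black|=6
Step 5: on WHITE (9,6): turn R to W, flip to black, move to (9,5). |black|=7
Step 6: on WHITE (9,5): turn R to N, flip to black, move to (8,5). |black|=8
Step 7: on WHITE (8,5): turn R to E, flip to black, move to (8,6). |black|=9
Step 8: on BLACK (8,6): turn L to N, flip to white, move to (7,6). |black|=8
Step 9: on BLACK (7,6): turn L to W, flip to white, move to (7,5). |black|=7
Step 10: on BLACK (7,5): turn L to S, flip to white, move to (8,5). |black|=6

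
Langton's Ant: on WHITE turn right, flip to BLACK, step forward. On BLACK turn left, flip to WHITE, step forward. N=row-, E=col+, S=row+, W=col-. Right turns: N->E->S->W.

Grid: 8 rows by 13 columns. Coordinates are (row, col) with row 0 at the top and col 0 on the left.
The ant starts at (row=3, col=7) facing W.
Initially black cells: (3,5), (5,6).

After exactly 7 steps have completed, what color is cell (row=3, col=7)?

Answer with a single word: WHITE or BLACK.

Step 1: on WHITE (3,7): turn R to N, flip to black, move to (2,7). |black|=3
Step 2: on WHITE (2,7): turn R to E, flip to black, move to (2,8). |black|=4
Step 3: on WHITE (2,8): turn R to S, flip to black, move to (3,8). |black|=5
Step 4: on WHITE (3,8): turn R to W, flip to black, move to (3,7). |black|=6
Step 5: on BLACK (3,7): turn L to S, flip to white, move to (4,7). |black|=5
Step 6: on WHITE (4,7): turn R to W, flip to black, move to (4,6). |black|=6
Step 7: on WHITE (4,6): turn R to N, flip to black, move to (3,6). |black|=7

Answer: WHITE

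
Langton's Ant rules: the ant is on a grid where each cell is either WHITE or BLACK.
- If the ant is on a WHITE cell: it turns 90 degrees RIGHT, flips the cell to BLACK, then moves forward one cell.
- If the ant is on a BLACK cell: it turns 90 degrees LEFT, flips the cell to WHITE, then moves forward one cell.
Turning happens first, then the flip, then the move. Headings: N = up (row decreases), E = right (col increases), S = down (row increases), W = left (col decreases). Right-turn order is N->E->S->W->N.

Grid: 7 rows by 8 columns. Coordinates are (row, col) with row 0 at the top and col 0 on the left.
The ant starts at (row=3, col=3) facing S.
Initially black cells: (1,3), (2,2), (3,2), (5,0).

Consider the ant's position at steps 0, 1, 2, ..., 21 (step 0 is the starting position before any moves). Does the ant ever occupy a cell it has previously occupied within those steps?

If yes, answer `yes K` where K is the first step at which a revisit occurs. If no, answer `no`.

Answer: yes 5

Derivation:
Step 1: on WHITE (3,3): turn R to W, flip to black, move to (3,2). |black|=5 — new cell
Step 2: on BLACK (3,2): turn L to S, flip to white, move to (4,2). |black|=4 — new cell
Step 3: on WHITE (4,2): turn R to W, flip to black, move to (4,1). |black|=5 — new cell
Step 4: on WHITE (4,1): turn R to N, flip to black, move to (3,1). |black|=6 — new cell
Step 5: on WHITE (3,1): turn R to E, flip to black, move to (3,2). |black|=7 — REVISIT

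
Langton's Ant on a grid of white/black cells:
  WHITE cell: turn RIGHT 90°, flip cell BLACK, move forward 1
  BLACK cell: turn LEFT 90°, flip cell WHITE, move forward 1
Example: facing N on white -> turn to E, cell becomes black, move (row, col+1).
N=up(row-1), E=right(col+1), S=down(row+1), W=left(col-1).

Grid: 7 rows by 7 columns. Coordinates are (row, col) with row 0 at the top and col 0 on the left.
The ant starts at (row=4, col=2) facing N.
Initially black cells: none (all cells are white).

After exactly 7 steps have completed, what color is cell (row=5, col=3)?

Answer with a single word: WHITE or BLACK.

Answer: BLACK

Derivation:
Step 1: on WHITE (4,2): turn R to E, flip to black, move to (4,3). |black|=1
Step 2: on WHITE (4,3): turn R to S, flip to black, move to (5,3). |black|=2
Step 3: on WHITE (5,3): turn R to W, flip to black, move to (5,2). |black|=3
Step 4: on WHITE (5,2): turn R to N, flip to black, move to (4,2). |black|=4
Step 5: on BLACK (4,2): turn L to W, flip to white, move to (4,1). |black|=3
Step 6: on WHITE (4,1): turn R to N, flip to black, move to (3,1). |black|=4
Step 7: on WHITE (3,1): turn R to E, flip to black, move to (3,2). |black|=5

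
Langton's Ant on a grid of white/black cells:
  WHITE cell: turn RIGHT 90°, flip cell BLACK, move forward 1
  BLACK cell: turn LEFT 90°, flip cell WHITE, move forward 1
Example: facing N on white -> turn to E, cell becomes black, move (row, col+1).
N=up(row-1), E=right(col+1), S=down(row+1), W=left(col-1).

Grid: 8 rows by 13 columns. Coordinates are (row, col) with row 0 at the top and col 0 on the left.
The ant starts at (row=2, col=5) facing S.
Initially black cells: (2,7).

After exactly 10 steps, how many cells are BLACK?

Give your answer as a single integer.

Step 1: on WHITE (2,5): turn R to W, flip to black, move to (2,4). |black|=2
Step 2: on WHITE (2,4): turn R to N, flip to black, move to (1,4). |black|=3
Step 3: on WHITE (1,4): turn R to E, flip to black, move to (1,5). |black|=4
Step 4: on WHITE (1,5): turn R to S, flip to black, move to (2,5). |black|=5
Step 5: on BLACK (2,5): turn L to E, flip to white, move to (2,6). |black|=4
Step 6: on WHITE (2,6): turn R to S, flip to black, move to (3,6). |black|=5
Step 7: on WHITE (3,6): turn R to W, flip to black, move to (3,5). |black|=6
Step 8: on WHITE (3,5): turn R to N, flip to black, move to (2,5). |black|=7
Step 9: on WHITE (2,5): turn R to E, flip to black, move to (2,6). |black|=8
Step 10: on BLACK (2,6): turn L to N, flip to white, move to (1,6). |black|=7

Answer: 7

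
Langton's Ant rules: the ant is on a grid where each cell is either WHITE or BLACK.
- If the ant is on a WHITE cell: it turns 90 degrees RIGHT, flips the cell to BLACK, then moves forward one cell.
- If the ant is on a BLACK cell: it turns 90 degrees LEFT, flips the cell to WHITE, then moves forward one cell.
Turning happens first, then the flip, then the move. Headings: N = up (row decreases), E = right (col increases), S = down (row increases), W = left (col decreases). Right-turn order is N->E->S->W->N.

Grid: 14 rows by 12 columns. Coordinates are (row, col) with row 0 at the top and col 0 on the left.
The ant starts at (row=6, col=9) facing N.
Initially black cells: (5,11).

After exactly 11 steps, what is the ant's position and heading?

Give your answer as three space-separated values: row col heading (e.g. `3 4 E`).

Step 1: on WHITE (6,9): turn R to E, flip to black, move to (6,10). |black|=2
Step 2: on WHITE (6,10): turn R to S, flip to black, move to (7,10). |black|=3
Step 3: on WHITE (7,10): turn R to W, flip to black, move to (7,9). |black|=4
Step 4: on WHITE (7,9): turn R to N, flip to black, move to (6,9). |black|=5
Step 5: on BLACK (6,9): turn L to W, flip to white, move to (6,8). |black|=4
Step 6: on WHITE (6,8): turn R to N, flip to black, move to (5,8). |black|=5
Step 7: on WHITE (5,8): turn R to E, flip to black, move to (5,9). |black|=6
Step 8: on WHITE (5,9): turn R to S, flip to black, move to (6,9). |black|=7
Step 9: on WHITE (6,9): turn R to W, flip to black, move to (6,8). |black|=8
Step 10: on BLACK (6,8): turn L to S, flip to white, move to (7,8). |black|=7
Step 11: on WHITE (7,8): turn R to W, flip to black, move to (7,7). |black|=8

Answer: 7 7 W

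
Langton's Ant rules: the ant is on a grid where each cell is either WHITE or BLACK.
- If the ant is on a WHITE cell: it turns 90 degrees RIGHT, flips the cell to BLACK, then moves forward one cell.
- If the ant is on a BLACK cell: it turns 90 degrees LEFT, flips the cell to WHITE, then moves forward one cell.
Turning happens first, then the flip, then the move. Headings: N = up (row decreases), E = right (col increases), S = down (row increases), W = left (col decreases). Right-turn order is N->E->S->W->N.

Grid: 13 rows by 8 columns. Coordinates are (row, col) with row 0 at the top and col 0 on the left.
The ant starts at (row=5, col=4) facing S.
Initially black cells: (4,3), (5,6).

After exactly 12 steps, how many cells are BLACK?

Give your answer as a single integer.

Answer: 10

Derivation:
Step 1: on WHITE (5,4): turn R to W, flip to black, move to (5,3). |black|=3
Step 2: on WHITE (5,3): turn R to N, flip to black, move to (4,3). |black|=4
Step 3: on BLACK (4,3): turn L to W, flip to white, move to (4,2). |black|=3
Step 4: on WHITE (4,2): turn R to N, flip to black, move to (3,2). |black|=4
Step 5: on WHITE (3,2): turn R to E, flip to black, move to (3,3). |black|=5
Step 6: on WHITE (3,3): turn R to S, flip to black, move to (4,3). |black|=6
Step 7: on WHITE (4,3): turn R to W, flip to black, move to (4,2). |black|=7
Step 8: on BLACK (4,2): turn L to S, flip to white, move to (5,2). |black|=6
Step 9: on WHITE (5,2): turn R to W, flip to black, move to (5,1). |black|=7
Step 10: on WHITE (5,1): turn R to N, flip to black, move to (4,1). |black|=8
Step 11: on WHITE (4,1): turn R to E, flip to black, move to (4,2). |black|=9
Step 12: on WHITE (4,2): turn R to S, flip to black, move to (5,2). |black|=10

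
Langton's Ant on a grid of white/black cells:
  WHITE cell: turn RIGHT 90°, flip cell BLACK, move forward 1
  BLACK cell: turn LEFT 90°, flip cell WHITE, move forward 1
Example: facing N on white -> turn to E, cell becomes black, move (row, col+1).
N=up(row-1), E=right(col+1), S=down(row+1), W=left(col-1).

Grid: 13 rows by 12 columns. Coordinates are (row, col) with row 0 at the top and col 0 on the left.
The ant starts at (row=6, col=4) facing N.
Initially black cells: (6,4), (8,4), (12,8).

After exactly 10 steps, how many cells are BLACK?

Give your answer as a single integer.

Step 1: on BLACK (6,4): turn L to W, flip to white, move to (6,3). |black|=2
Step 2: on WHITE (6,3): turn R to N, flip to black, move to (5,3). |black|=3
Step 3: on WHITE (5,3): turn R to E, flip to black, move to (5,4). |black|=4
Step 4: on WHITE (5,4): turn R to S, flip to black, move to (6,4). |black|=5
Step 5: on WHITE (6,4): turn R to W, flip to black, move to (6,3). |black|=6
Step 6: on BLACK (6,3): turn L to S, flip to white, move to (7,3). |black|=5
Step 7: on WHITE (7,3): turn R to W, flip to black, move to (7,2). |black|=6
Step 8: on WHITE (7,2): turn R to N, flip to black, move to (6,2). |black|=7
Step 9: on WHITE (6,2): turn R to E, flip to black, move to (6,3). |black|=8
Step 10: on WHITE (6,3): turn R to S, flip to black, move to (7,3). |black|=9

Answer: 9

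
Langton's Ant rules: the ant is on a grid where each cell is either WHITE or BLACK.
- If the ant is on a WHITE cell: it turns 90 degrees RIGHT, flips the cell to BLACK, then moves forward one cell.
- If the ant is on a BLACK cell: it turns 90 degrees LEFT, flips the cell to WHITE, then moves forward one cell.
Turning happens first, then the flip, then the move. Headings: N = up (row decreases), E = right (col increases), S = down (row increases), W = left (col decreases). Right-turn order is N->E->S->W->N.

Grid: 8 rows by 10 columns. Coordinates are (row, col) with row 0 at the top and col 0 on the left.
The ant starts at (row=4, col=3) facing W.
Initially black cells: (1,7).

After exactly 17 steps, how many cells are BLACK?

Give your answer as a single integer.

Step 1: on WHITE (4,3): turn R to N, flip to black, move to (3,3). |black|=2
Step 2: on WHITE (3,3): turn R to E, flip to black, move to (3,4). |black|=3
Step 3: on WHITE (3,4): turn R to S, flip to black, move to (4,4). |black|=4
Step 4: on WHITE (4,4): turn R to W, flip to black, move to (4,3). |black|=5
Step 5: on BLACK (4,3): turn L to S, flip to white, move to (5,3). |black|=4
Step 6: on WHITE (5,3): turn R to W, flip to black, move to (5,2). |black|=5
Step 7: on WHITE (5,2): turn R to N, flip to black, move to (4,2). |black|=6
Step 8: on WHITE (4,2): turn R to E, flip to black, move to (4,3). |black|=7
Step 9: on WHITE (4,3): turn R to S, flip to black, move to (5,3). |black|=8
Step 10: on BLACK (5,3): turn L to E, flip to white, move to (5,4). |black|=7
Step 11: on WHITE (5,4): turn R to S, flip to black, move to (6,4). |black|=8
Step 12: on WHITE (6,4): turn R to W, flip to black, move to (6,3). |black|=9
Step 13: on WHITE (6,3): turn R to N, flip to black, move to (5,3). |black|=10
Step 14: on WHITE (5,3): turn R to E, flip to black, move to (5,4). |black|=11
Step 15: on BLACK (5,4): turn L to N, flip to white, move to (4,4). |black|=10
Step 16: on BLACK (4,4): turn L to W, flip to white, move to (4,3). |black|=9
Step 17: on BLACK (4,3): turn L to S, flip to white, move to (5,3). |black|=8

Answer: 8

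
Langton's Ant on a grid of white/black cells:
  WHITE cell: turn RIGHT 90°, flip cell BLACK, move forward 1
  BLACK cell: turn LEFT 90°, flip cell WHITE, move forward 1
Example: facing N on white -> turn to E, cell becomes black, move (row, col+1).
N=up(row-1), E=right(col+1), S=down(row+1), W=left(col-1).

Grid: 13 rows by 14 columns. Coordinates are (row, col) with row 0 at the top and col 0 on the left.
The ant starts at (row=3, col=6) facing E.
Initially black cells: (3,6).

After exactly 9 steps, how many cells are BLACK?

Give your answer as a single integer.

Answer: 6

Derivation:
Step 1: on BLACK (3,6): turn L to N, flip to white, move to (2,6). |black|=0
Step 2: on WHITE (2,6): turn R to E, flip to black, move to (2,7). |black|=1
Step 3: on WHITE (2,7): turn R to S, flip to black, move to (3,7). |black|=2
Step 4: on WHITE (3,7): turn R to W, flip to black, move to (3,6). |black|=3
Step 5: on WHITE (3,6): turn R to N, flip to black, move to (2,6). |black|=4
Step 6: on BLACK (2,6): turn L to W, flip to white, move to (2,5). |black|=3
Step 7: on WHITE (2,5): turn R to N, flip to black, move to (1,5). |black|=4
Step 8: on WHITE (1,5): turn R to E, flip to black, move to (1,6). |black|=5
Step 9: on WHITE (1,6): turn R to S, flip to black, move to (2,6). |black|=6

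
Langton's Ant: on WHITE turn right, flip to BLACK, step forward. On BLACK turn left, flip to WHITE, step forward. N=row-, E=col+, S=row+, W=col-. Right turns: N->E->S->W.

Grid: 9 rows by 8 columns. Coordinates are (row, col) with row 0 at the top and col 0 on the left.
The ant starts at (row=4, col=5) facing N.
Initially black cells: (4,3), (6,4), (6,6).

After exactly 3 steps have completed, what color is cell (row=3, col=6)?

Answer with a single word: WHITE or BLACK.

Answer: WHITE

Derivation:
Step 1: on WHITE (4,5): turn R to E, flip to black, move to (4,6). |black|=4
Step 2: on WHITE (4,6): turn R to S, flip to black, move to (5,6). |black|=5
Step 3: on WHITE (5,6): turn R to W, flip to black, move to (5,5). |black|=6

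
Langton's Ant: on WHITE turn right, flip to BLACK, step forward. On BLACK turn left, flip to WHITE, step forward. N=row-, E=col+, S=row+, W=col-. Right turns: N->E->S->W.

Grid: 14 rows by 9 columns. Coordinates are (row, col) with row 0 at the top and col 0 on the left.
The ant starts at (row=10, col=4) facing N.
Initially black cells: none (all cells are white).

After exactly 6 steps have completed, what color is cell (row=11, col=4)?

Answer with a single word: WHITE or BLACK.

Step 1: on WHITE (10,4): turn R to E, flip to black, move to (10,5). |black|=1
Step 2: on WHITE (10,5): turn R to S, flip to black, move to (11,5). |black|=2
Step 3: on WHITE (11,5): turn R to W, flip to black, move to (11,4). |black|=3
Step 4: on WHITE (11,4): turn R to N, flip to black, move to (10,4). |black|=4
Step 5: on BLACK (10,4): turn L to W, flip to white, move to (10,3). |black|=3
Step 6: on WHITE (10,3): turn R to N, flip to black, move to (9,3). |black|=4

Answer: BLACK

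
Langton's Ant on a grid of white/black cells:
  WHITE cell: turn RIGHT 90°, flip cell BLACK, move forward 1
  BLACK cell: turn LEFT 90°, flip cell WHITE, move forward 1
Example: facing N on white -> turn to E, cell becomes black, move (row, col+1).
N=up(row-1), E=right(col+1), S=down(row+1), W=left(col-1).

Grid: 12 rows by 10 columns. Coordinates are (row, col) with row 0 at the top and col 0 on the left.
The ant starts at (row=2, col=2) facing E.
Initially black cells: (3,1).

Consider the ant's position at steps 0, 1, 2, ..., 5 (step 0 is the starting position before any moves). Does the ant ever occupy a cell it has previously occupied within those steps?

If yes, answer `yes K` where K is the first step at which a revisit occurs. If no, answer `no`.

Step 1: on WHITE (2,2): turn R to S, flip to black, move to (3,2). |black|=2 — new cell
Step 2: on WHITE (3,2): turn R to W, flip to black, move to (3,1). |black|=3 — new cell
Step 3: on BLACK (3,1): turn L to S, flip to white, move to (4,1). |black|=2 — new cell
Step 4: on WHITE (4,1): turn R to W, flip to black, move to (4,0). |black|=3 — new cell
Step 5: on WHITE (4,0): turn R to N, flip to black, move to (3,0). |black|=4 — new cell
No revisit within 5 steps.

Answer: no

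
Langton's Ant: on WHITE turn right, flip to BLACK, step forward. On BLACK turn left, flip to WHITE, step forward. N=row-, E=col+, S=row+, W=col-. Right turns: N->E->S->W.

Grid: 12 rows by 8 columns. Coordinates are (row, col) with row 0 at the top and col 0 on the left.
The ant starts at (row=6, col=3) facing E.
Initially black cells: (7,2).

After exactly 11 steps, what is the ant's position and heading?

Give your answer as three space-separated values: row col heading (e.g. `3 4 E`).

Step 1: on WHITE (6,3): turn R to S, flip to black, move to (7,3). |black|=2
Step 2: on WHITE (7,3): turn R to W, flip to black, move to (7,2). |black|=3
Step 3: on BLACK (7,2): turn L to S, flip to white, move to (8,2). |black|=2
Step 4: on WHITE (8,2): turn R to W, flip to black, move to (8,1). |black|=3
Step 5: on WHITE (8,1): turn R to N, flip to black, move to (7,1). |black|=4
Step 6: on WHITE (7,1): turn R to E, flip to black, move to (7,2). |black|=5
Step 7: on WHITE (7,2): turn R to S, flip to black, move to (8,2). |black|=6
Step 8: on BLACK (8,2): turn L to E, flip to white, move to (8,3). |black|=5
Step 9: on WHITE (8,3): turn R to S, flip to black, move to (9,3). |black|=6
Step 10: on WHITE (9,3): turn R to W, flip to black, move to (9,2). |black|=7
Step 11: on WHITE (9,2): turn R to N, flip to black, move to (8,2). |black|=8

Answer: 8 2 N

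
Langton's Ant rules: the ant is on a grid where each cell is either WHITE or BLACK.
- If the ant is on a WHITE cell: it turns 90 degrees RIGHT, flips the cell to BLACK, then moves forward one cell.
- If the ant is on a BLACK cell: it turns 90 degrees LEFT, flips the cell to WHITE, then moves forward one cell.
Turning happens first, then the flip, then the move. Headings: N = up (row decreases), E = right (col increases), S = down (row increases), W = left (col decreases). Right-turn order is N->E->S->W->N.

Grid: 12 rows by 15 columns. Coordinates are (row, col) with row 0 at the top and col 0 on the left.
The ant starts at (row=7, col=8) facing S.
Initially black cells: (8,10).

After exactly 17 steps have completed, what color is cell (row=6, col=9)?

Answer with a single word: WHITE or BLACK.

Answer: WHITE

Derivation:
Step 1: on WHITE (7,8): turn R to W, flip to black, move to (7,7). |black|=2
Step 2: on WHITE (7,7): turn R to N, flip to black, move to (6,7). |black|=3
Step 3: on WHITE (6,7): turn R to E, flip to black, move to (6,8). |black|=4
Step 4: on WHITE (6,8): turn R to S, flip to black, move to (7,8). |black|=5
Step 5: on BLACK (7,8): turn L to E, flip to white, move to (7,9). |black|=4
Step 6: on WHITE (7,9): turn R to S, flip to black, move to (8,9). |black|=5
Step 7: on WHITE (8,9): turn R to W, flip to black, move to (8,8). |black|=6
Step 8: on WHITE (8,8): turn R to N, flip to black, move to (7,8). |black|=7
Step 9: on WHITE (7,8): turn R to E, flip to black, move to (7,9). |black|=8
Step 10: on BLACK (7,9): turn L to N, flip to white, move to (6,9). |black|=7
Step 11: on WHITE (6,9): turn R to E, flip to black, move to (6,10). |black|=8
Step 12: on WHITE (6,10): turn R to S, flip to black, move to (7,10). |black|=9
Step 13: on WHITE (7,10): turn R to W, flip to black, move to (7,9). |black|=10
Step 14: on WHITE (7,9): turn R to N, flip to black, move to (6,9). |black|=11
Step 15: on BLACK (6,9): turn L to W, flip to white, move to (6,8). |black|=10
Step 16: on BLACK (6,8): turn L to S, flip to white, move to (7,8). |black|=9
Step 17: on BLACK (7,8): turn L to E, flip to white, move to (7,9). |black|=8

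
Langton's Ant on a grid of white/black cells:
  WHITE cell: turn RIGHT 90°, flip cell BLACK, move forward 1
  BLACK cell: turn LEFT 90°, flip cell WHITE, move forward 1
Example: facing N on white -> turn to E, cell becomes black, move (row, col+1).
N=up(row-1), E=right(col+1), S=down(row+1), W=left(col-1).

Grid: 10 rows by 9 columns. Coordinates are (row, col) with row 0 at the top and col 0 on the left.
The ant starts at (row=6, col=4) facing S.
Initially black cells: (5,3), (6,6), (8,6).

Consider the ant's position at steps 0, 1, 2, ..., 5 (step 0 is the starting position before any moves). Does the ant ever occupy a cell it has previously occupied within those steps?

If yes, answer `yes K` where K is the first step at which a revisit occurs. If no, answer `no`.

Step 1: on WHITE (6,4): turn R to W, flip to black, move to (6,3). |black|=4 — new cell
Step 2: on WHITE (6,3): turn R to N, flip to black, move to (5,3). |black|=5 — new cell
Step 3: on BLACK (5,3): turn L to W, flip to white, move to (5,2). |black|=4 — new cell
Step 4: on WHITE (5,2): turn R to N, flip to black, move to (4,2). |black|=5 — new cell
Step 5: on WHITE (4,2): turn R to E, flip to black, move to (4,3). |black|=6 — new cell
No revisit within 5 steps.

Answer: no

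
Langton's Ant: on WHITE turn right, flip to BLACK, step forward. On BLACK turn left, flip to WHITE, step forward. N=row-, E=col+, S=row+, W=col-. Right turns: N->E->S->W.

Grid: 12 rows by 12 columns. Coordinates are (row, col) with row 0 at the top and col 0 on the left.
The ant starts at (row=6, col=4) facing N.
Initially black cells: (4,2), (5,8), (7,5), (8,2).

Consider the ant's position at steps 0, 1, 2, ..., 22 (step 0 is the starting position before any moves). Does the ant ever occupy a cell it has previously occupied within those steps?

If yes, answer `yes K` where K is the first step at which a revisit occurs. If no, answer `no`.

Step 1: on WHITE (6,4): turn R to E, flip to black, move to (6,5). |black|=5 — new cell
Step 2: on WHITE (6,5): turn R to S, flip to black, move to (7,5). |black|=6 — new cell
Step 3: on BLACK (7,5): turn L to E, flip to white, move to (7,6). |black|=5 — new cell
Step 4: on WHITE (7,6): turn R to S, flip to black, move to (8,6). |black|=6 — new cell
Step 5: on WHITE (8,6): turn R to W, flip to black, move to (8,5). |black|=7 — new cell
Step 6: on WHITE (8,5): turn R to N, flip to black, move to (7,5). |black|=8 — REVISIT

Answer: yes 6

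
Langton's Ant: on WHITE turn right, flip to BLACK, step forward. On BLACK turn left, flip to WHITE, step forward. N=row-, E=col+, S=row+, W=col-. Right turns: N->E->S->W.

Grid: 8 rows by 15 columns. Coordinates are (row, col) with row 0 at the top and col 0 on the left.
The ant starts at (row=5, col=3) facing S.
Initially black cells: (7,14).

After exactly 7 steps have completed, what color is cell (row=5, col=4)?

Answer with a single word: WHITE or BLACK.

Step 1: on WHITE (5,3): turn R to W, flip to black, move to (5,2). |black|=2
Step 2: on WHITE (5,2): turn R to N, flip to black, move to (4,2). |black|=3
Step 3: on WHITE (4,2): turn R to E, flip to black, move to (4,3). |black|=4
Step 4: on WHITE (4,3): turn R to S, flip to black, move to (5,3). |black|=5
Step 5: on BLACK (5,3): turn L to E, flip to white, move to (5,4). |black|=4
Step 6: on WHITE (5,4): turn R to S, flip to black, move to (6,4). |black|=5
Step 7: on WHITE (6,4): turn R to W, flip to black, move to (6,3). |black|=6

Answer: BLACK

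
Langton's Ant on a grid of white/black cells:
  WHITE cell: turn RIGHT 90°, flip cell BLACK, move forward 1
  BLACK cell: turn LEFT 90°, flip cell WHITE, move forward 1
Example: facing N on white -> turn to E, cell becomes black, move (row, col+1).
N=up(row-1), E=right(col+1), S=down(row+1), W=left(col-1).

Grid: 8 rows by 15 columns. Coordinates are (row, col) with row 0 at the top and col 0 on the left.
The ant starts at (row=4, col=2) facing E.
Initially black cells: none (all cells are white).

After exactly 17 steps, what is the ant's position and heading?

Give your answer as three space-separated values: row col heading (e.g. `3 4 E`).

Step 1: on WHITE (4,2): turn R to S, flip to black, move to (5,2). |black|=1
Step 2: on WHITE (5,2): turn R to W, flip to black, move to (5,1). |black|=2
Step 3: on WHITE (5,1): turn R to N, flip to black, move to (4,1). |black|=3
Step 4: on WHITE (4,1): turn R to E, flip to black, move to (4,2). |black|=4
Step 5: on BLACK (4,2): turn L to N, flip to white, move to (3,2). |black|=3
Step 6: on WHITE (3,2): turn R to E, flip to black, move to (3,3). |black|=4
Step 7: on WHITE (3,3): turn R to S, flip to black, move to (4,3). |black|=5
Step 8: on WHITE (4,3): turn R to W, flip to black, move to (4,2). |black|=6
Step 9: on WHITE (4,2): turn R to N, flip to black, move to (3,2). |black|=7
Step 10: on BLACK (3,2): turn L to W, flip to white, move to (3,1). |black|=6
Step 11: on WHITE (3,1): turn R to N, flip to black, move to (2,1). |black|=7
Step 12: on WHITE (2,1): turn R to E, flip to black, move to (2,2). |black|=8
Step 13: on WHITE (2,2): turn R to S, flip to black, move to (3,2). |black|=9
Step 14: on WHITE (3,2): turn R to W, flip to black, move to (3,1). |black|=10
Step 15: on BLACK (3,1): turn L to S, flip to white, move to (4,1). |black|=9
Step 16: on BLACK (4,1): turn L to E, flip to white, move to (4,2). |black|=8
Step 17: on BLACK (4,2): turn L to N, flip to white, move to (3,2). |black|=7

Answer: 3 2 N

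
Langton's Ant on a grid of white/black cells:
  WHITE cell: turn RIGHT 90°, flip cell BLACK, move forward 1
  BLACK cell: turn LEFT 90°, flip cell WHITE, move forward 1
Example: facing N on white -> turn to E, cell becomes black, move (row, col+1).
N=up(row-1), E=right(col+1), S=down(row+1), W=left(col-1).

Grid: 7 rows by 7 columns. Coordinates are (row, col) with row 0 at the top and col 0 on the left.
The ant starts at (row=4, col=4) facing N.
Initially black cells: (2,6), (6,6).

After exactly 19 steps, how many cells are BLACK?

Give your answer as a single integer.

Answer: 9

Derivation:
Step 1: on WHITE (4,4): turn R to E, flip to black, move to (4,5). |black|=3
Step 2: on WHITE (4,5): turn R to S, flip to black, move to (5,5). |black|=4
Step 3: on WHITE (5,5): turn R to W, flip to black, move to (5,4). |black|=5
Step 4: on WHITE (5,4): turn R to N, flip to black, move to (4,4). |black|=6
Step 5: on BLACK (4,4): turn L to W, flip to white, move to (4,3). |black|=5
Step 6: on WHITE (4,3): turn R to N, flip to black, move to (3,3). |black|=6
Step 7: on WHITE (3,3): turn R to E, flip to black, move to (3,4). |black|=7
Step 8: on WHITE (3,4): turn R to S, flip to black, move to (4,4). |black|=8
Step 9: on WHITE (4,4): turn R to W, flip to black, move to (4,3). |black|=9
Step 10: on BLACK (4,3): turn L to S, flip to white, move to (5,3). |black|=8
Step 11: on WHITE (5,3): turn R to W, flip to black, move to (5,2). |black|=9
Step 12: on WHITE (5,2): turn R to N, flip to black, move to (4,2). |black|=10
Step 13: on WHITE (4,2): turn R to E, flip to black, move to (4,3). |black|=11
Step 14: on WHITE (4,3): turn R to S, flip to black, move to (5,3). |black|=12
Step 15: on BLACK (5,3): turn L to E, flip to white, move to (5,4). |black|=11
Step 16: on BLACK (5,4): turn L to N, flip to white, move to (4,4). |black|=10
Step 17: on BLACK (4,4): turn L to W, flip to white, move to (4,3). |black|=9
Step 18: on BLACK (4,3): turn L to S, flip to white, move to (5,3). |black|=8
Step 19: on WHITE (5,3): turn R to W, flip to black, move to (5,2). |black|=9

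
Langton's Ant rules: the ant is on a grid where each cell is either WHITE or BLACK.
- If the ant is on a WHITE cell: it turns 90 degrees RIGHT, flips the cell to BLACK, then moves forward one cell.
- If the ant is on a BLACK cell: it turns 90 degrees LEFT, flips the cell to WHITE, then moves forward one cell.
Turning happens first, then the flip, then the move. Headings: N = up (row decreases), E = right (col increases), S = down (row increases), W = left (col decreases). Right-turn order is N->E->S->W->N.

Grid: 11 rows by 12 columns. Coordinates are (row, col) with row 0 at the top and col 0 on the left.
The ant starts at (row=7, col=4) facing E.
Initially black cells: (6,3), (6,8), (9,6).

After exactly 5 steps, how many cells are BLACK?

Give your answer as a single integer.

Answer: 6

Derivation:
Step 1: on WHITE (7,4): turn R to S, flip to black, move to (8,4). |black|=4
Step 2: on WHITE (8,4): turn R to W, flip to black, move to (8,3). |black|=5
Step 3: on WHITE (8,3): turn R to N, flip to black, move to (7,3). |black|=6
Step 4: on WHITE (7,3): turn R to E, flip to black, move to (7,4). |black|=7
Step 5: on BLACK (7,4): turn L to N, flip to white, move to (6,4). |black|=6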